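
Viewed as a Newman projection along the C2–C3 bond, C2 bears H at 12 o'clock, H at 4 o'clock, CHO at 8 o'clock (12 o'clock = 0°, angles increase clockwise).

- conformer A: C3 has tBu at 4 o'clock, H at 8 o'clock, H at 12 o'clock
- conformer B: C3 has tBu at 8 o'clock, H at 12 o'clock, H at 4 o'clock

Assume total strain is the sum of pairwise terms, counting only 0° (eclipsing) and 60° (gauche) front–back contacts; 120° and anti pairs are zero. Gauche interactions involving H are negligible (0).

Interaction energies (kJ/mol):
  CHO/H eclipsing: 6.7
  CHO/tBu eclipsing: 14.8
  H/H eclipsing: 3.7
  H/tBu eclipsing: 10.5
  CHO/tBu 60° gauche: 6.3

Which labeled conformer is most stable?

A

A (eclipsed): H–H eclipsed, H–tBu eclipsed, CHO–H eclipsed; 3.7 + 10.5 + 6.7 = 20.9 kJ/mol.
B (eclipsed): H–H eclipsed, H–H eclipsed, CHO–tBu eclipsed; 3.7 + 3.7 + 14.8 = 22.2 kJ/mol.
A has the lowest total (20.9 kJ/mol).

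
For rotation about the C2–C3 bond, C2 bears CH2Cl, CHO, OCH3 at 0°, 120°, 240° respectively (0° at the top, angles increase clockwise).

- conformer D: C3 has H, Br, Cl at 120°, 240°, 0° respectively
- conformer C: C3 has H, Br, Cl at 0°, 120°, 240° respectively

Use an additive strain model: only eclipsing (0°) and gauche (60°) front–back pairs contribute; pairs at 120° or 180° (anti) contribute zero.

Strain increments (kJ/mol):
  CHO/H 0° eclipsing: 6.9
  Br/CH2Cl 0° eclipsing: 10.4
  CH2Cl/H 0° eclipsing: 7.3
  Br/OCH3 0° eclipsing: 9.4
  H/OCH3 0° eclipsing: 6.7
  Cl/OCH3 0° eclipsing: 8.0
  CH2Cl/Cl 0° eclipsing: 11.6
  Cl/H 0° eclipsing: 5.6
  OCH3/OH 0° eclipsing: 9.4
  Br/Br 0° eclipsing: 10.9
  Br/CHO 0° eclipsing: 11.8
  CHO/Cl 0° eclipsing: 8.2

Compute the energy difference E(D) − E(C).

+0.8 kJ/mol

D (eclipsed): CH2Cl–Cl eclipsed, CHO–H eclipsed, OCH3–Br eclipsed; 11.6 + 6.9 + 9.4 = 27.9 kJ/mol.
C (eclipsed): CH2Cl–H eclipsed, CHO–Br eclipsed, OCH3–Cl eclipsed; 7.3 + 11.8 + 8.0 = 27.1 kJ/mol.
E(D) − E(C) = 27.9 − 27.1 = +0.8 kJ/mol.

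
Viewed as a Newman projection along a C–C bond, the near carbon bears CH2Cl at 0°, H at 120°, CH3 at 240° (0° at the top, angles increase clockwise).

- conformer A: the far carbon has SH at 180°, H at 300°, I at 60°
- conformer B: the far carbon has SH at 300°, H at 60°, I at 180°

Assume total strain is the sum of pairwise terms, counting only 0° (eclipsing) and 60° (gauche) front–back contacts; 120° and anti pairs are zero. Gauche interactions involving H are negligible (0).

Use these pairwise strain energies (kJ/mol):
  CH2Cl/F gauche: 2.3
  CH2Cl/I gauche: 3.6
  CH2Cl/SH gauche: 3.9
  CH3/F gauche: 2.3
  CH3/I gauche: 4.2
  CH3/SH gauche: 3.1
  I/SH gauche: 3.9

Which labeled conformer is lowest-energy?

A

A (staggered): CH2Cl–I gauche, CH3–SH gauche; 3.6 + 3.1 = 6.7 kJ/mol.
B (staggered): CH2Cl–SH gauche, CH3–SH gauche, CH3–I gauche; 3.9 + 3.1 + 4.2 = 11.2 kJ/mol.
A has the lowest total (6.7 kJ/mol).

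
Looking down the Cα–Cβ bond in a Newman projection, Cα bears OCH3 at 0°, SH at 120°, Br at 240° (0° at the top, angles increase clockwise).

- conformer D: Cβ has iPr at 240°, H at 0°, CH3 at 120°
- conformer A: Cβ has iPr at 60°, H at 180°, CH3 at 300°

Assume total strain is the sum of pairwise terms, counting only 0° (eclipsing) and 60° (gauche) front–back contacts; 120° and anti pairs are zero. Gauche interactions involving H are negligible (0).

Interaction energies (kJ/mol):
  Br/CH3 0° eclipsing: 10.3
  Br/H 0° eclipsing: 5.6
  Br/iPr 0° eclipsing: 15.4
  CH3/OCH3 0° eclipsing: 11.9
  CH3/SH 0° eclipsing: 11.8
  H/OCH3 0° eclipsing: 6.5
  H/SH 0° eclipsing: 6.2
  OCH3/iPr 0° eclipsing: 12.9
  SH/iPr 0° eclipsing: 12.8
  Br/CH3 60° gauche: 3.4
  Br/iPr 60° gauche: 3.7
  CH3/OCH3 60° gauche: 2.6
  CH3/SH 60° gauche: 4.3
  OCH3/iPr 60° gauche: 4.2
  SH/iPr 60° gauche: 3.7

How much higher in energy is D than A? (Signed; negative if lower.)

+19.8 kJ/mol

D (eclipsed): OCH3–H eclipsed, SH–CH3 eclipsed, Br–iPr eclipsed; 6.5 + 11.8 + 15.4 = 33.7 kJ/mol.
A (staggered): OCH3–iPr gauche, OCH3–CH3 gauche, SH–iPr gauche, Br–CH3 gauche; 4.2 + 2.6 + 3.7 + 3.4 = 13.9 kJ/mol.
E(D) − E(A) = 33.7 − 13.9 = +19.8 kJ/mol.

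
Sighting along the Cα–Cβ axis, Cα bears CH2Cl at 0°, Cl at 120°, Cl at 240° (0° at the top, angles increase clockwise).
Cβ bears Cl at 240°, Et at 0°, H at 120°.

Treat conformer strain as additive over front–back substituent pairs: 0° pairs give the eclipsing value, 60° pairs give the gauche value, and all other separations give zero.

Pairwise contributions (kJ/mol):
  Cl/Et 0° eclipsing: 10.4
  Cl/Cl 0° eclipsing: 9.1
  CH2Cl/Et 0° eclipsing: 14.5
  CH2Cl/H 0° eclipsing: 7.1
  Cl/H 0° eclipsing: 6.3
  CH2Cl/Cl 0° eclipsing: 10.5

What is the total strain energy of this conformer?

29.9 kJ/mol

This conformer (eclipsed): CH2Cl(0°)/Et(0°) eclipsed 14.5; Cl(120°)/H(120°) eclipsed 6.3; Cl(240°)/Cl(240°) eclipsed 9.1 → 29.9 kJ/mol.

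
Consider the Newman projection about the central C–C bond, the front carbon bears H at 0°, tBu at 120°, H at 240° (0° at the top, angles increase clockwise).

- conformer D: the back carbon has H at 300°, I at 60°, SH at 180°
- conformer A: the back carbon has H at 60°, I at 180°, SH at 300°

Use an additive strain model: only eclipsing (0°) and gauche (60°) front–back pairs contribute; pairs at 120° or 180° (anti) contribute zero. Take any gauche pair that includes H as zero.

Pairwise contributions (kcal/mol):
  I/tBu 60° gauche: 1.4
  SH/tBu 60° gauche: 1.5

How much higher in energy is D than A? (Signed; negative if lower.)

+1.5 kcal/mol

D (staggered): tBu(120°)/I(60°) gauche 1.4; tBu(120°)/SH(180°) gauche 1.5 → 2.9 kcal/mol.
A (staggered): tBu(120°)/I(180°) gauche 1.4 → 1.4 kcal/mol.
E(D) − E(A) = 2.9 − 1.4 = +1.5 kcal/mol.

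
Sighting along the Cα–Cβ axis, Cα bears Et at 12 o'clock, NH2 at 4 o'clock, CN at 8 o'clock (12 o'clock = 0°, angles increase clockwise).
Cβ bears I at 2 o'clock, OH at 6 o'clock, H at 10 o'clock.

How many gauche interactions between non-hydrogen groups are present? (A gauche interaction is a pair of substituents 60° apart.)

4

Non-H gauche pairs: Et(0°)/I(60°); NH2(120°)/I(60°); NH2(120°)/OH(180°); CN(240°)/OH(180°) — 4 interactions.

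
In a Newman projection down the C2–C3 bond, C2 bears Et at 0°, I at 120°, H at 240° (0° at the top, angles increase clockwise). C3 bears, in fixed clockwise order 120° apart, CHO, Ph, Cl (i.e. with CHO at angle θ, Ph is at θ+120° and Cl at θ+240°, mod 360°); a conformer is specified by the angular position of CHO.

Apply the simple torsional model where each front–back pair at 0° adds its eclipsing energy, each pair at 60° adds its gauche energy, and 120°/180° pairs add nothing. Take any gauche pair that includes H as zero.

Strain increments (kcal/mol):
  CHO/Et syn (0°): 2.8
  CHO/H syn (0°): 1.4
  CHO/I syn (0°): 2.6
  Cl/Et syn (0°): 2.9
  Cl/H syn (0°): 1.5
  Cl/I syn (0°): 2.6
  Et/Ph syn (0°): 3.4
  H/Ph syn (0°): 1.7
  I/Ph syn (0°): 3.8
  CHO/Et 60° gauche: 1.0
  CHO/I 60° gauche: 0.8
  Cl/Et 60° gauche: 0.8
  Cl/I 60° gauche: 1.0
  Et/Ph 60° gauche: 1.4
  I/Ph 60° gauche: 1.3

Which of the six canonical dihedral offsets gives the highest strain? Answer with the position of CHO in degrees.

0°

CHO at 0° is eclipsed. Et at 0° is eclipsed with CHO at 0° (2.8); I at 120° is eclipsed with Ph at 120° (3.8); H at 240° is eclipsed with Cl at 240° (1.5). Total 8.1 kcal/mol.
CHO at 60° is staggered. Et at 0° is gauche with CHO at 60° (1.0); Et at 0° is gauche with Cl at 300° (0.8); I at 120° is gauche with CHO at 60° (0.8); I at 120° is gauche with Ph at 180° (1.3). Total 3.9 kcal/mol.
CHO at 120° is eclipsed. Et at 0° is eclipsed with Cl at 0° (2.9); I at 120° is eclipsed with CHO at 120° (2.6); H at 240° is eclipsed with Ph at 240° (1.7). Total 7.2 kcal/mol.
CHO at 180° is staggered. Et at 0° is gauche with Ph at 300° (1.4); Et at 0° is gauche with Cl at 60° (0.8); I at 120° is gauche with CHO at 180° (0.8); I at 120° is gauche with Cl at 60° (1.0). Total 4.0 kcal/mol.
CHO at 240° is eclipsed. Et at 0° is eclipsed with Ph at 0° (3.4); I at 120° is eclipsed with Cl at 120° (2.6); H at 240° is eclipsed with CHO at 240° (1.4). Total 7.4 kcal/mol.
CHO at 300° is staggered. Et at 0° is gauche with CHO at 300° (1.0); Et at 0° is gauche with Ph at 60° (1.4); I at 120° is gauche with Ph at 60° (1.3); I at 120° is gauche with Cl at 180° (1.0). Total 4.7 kcal/mol.
The maximum (8.1 kcal/mol) occurs with CHO at 0°.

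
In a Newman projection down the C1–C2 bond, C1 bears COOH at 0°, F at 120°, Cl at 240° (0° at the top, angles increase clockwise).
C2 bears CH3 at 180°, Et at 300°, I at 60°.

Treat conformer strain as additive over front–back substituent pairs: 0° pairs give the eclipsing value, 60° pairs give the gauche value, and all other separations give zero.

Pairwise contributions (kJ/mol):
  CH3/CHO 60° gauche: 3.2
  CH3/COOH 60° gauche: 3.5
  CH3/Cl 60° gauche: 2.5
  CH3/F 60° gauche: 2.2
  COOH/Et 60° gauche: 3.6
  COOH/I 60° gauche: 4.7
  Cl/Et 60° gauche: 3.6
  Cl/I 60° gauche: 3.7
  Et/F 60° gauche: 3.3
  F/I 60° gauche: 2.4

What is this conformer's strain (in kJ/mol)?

19.0 kJ/mol

This conformer (staggered): COOH–Et gauche, COOH–I gauche, F–CH3 gauche, F–I gauche, Cl–CH3 gauche, Cl–Et gauche; 3.6 + 4.7 + 2.2 + 2.4 + 2.5 + 3.6 = 19.0 kJ/mol.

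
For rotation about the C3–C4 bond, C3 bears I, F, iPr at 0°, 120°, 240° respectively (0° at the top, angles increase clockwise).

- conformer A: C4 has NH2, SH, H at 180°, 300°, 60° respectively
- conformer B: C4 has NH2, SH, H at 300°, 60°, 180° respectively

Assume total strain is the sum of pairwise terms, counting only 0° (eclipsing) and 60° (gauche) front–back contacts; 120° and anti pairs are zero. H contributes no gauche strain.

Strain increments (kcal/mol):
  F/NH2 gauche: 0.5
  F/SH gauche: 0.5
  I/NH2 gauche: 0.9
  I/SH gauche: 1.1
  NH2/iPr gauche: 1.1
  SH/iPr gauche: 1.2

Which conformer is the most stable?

B

A (staggered): I(0°)/SH(300°) gauche 1.1; F(120°)/NH2(180°) gauche 0.5; iPr(240°)/NH2(180°) gauche 1.1; iPr(240°)/SH(300°) gauche 1.2 → 3.9 kcal/mol.
B (staggered): I(0°)/NH2(300°) gauche 0.9; I(0°)/SH(60°) gauche 1.1; F(120°)/SH(60°) gauche 0.5; iPr(240°)/NH2(300°) gauche 1.1 → 3.6 kcal/mol.
B has the lowest total (3.6 kcal/mol).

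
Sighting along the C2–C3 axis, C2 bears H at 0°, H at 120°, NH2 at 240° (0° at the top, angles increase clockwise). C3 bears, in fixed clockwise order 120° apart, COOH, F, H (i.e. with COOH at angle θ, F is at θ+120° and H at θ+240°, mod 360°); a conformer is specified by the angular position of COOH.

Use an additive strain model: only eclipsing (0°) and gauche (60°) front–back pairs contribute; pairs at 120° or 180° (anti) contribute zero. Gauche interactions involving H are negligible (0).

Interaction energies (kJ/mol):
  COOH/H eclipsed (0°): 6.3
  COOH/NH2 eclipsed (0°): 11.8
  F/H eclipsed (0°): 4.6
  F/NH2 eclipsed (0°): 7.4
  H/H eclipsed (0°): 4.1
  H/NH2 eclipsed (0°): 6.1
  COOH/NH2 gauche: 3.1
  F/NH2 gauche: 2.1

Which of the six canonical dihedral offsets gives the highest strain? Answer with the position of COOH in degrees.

COOH at 0° is eclipsed. H at 0° is eclipsed with COOH at 0° (6.3); H at 120° is eclipsed with F at 120° (4.6); NH2 at 240° is eclipsed with H at 240° (6.1). Total 17.0 kJ/mol.
COOH at 60° is staggered. NH2 at 240° is gauche with F at 180° (2.1). Total 2.1 kJ/mol.
COOH at 120° is eclipsed. H at 0° is eclipsed with H at 0° (4.1); H at 120° is eclipsed with COOH at 120° (6.3); NH2 at 240° is eclipsed with F at 240° (7.4). Total 17.8 kJ/mol.
COOH at 180° is staggered. NH2 at 240° is gauche with COOH at 180° (3.1); NH2 at 240° is gauche with F at 300° (2.1). Total 5.2 kJ/mol.
COOH at 240° is eclipsed. H at 0° is eclipsed with F at 0° (4.6); H at 120° is eclipsed with H at 120° (4.1); NH2 at 240° is eclipsed with COOH at 240° (11.8). Total 20.5 kJ/mol.
COOH at 300° is staggered. NH2 at 240° is gauche with COOH at 300° (3.1). Total 3.1 kJ/mol.
The maximum (20.5 kJ/mol) occurs with COOH at 240°.

240°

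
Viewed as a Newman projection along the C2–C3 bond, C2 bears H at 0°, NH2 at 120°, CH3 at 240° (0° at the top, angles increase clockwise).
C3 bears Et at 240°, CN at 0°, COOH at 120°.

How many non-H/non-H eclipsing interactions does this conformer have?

Non-H eclipsing pairs: NH2(120°)/COOH(120°); CH3(240°)/Et(240°) — 2 interactions.

2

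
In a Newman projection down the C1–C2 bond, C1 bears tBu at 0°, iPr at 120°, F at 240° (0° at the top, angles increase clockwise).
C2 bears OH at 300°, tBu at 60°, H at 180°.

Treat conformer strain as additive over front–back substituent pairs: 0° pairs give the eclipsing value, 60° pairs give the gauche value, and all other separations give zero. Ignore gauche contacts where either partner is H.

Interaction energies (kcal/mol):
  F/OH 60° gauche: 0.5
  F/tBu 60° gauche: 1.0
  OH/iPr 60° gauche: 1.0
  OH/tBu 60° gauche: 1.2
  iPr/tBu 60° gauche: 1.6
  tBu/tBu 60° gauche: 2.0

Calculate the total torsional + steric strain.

5.3 kcal/mol

This conformer (staggered): tBu(0°)/OH(300°) gauche 1.2; tBu(0°)/tBu(60°) gauche 2.0; iPr(120°)/tBu(60°) gauche 1.6; F(240°)/OH(300°) gauche 0.5 → 5.3 kcal/mol.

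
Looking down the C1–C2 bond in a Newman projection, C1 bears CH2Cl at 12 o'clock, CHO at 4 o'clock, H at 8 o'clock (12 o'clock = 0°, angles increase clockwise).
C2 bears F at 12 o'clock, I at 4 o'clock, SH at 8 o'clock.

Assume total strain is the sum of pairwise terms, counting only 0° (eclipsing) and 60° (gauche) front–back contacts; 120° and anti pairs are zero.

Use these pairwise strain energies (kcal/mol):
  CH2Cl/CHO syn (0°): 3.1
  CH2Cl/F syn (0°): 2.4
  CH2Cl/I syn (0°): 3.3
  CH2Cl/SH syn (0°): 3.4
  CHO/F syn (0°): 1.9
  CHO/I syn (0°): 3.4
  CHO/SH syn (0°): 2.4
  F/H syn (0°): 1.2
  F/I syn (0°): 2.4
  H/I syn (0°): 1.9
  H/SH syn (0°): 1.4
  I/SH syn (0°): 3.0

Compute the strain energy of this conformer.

This conformer (eclipsed): CH2Cl–F eclipsed, CHO–I eclipsed, H–SH eclipsed; 2.4 + 3.4 + 1.4 = 7.2 kcal/mol.

7.2 kcal/mol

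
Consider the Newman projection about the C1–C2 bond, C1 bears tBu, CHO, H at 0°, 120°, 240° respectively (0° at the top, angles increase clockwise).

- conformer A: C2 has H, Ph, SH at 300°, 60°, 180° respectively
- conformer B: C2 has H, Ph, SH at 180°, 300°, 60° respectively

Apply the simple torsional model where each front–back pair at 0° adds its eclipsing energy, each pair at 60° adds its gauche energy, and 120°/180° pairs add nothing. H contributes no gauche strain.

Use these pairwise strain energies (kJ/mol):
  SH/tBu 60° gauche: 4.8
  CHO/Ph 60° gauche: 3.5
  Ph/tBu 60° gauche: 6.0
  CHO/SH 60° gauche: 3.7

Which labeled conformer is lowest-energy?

A (staggered): tBu–Ph gauche, CHO–Ph gauche, CHO–SH gauche; 6.0 + 3.5 + 3.7 = 13.2 kJ/mol.
B (staggered): tBu–Ph gauche, tBu–SH gauche, CHO–SH gauche; 6.0 + 4.8 + 3.7 = 14.5 kJ/mol.
A has the lowest total (13.2 kJ/mol).

A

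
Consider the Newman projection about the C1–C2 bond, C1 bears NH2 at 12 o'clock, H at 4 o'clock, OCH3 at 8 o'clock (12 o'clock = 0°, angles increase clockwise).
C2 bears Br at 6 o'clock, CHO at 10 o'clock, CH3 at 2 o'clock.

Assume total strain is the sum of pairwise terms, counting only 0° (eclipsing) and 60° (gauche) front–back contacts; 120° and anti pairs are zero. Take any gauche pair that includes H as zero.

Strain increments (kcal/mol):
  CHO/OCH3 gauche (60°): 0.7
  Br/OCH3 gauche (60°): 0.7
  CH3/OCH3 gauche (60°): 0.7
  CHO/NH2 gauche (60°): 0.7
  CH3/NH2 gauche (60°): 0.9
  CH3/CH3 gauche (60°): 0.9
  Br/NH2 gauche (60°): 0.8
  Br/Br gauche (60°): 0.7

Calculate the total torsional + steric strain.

This conformer (staggered): NH2(0°)/CHO(300°) gauche 0.7; NH2(0°)/CH3(60°) gauche 0.9; OCH3(240°)/Br(180°) gauche 0.7; OCH3(240°)/CHO(300°) gauche 0.7 → 3.0 kcal/mol.

3.0 kcal/mol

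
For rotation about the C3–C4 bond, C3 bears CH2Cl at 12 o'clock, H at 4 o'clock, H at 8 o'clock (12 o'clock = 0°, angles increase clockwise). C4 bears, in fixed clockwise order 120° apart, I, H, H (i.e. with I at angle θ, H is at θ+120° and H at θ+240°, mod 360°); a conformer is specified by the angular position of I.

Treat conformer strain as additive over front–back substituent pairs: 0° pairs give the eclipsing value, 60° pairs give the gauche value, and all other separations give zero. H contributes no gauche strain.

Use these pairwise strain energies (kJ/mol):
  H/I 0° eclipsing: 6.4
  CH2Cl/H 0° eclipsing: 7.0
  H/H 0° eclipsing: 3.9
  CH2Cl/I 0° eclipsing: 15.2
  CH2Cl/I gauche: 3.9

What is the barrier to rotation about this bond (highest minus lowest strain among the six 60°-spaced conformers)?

23.0 kJ/mol

I at 0° (eclipsed): CH2Cl(0°)/I(0°) eclipsed 15.2; H(120°)/H(120°) eclipsed 3.9; H(240°)/H(240°) eclipsed 3.9 → 23.0 kJ/mol.
I at 60° (staggered): CH2Cl(0°)/I(60°) gauche 3.9 → 3.9 kJ/mol.
I at 120° (eclipsed): CH2Cl(0°)/H(0°) eclipsed 7.0; H(120°)/I(120°) eclipsed 6.4; H(240°)/H(240°) eclipsed 3.9 → 17.3 kJ/mol.
I at 180° (staggered): no non-H gauche contacts → 0.0 kJ/mol.
I at 240° (eclipsed): CH2Cl(0°)/H(0°) eclipsed 7.0; H(120°)/H(120°) eclipsed 3.9; H(240°)/I(240°) eclipsed 6.4 → 17.3 kJ/mol.
I at 300° (staggered): CH2Cl(0°)/I(300°) gauche 3.9 → 3.9 kJ/mol.
Max at 0° (23.0 kJ/mol), min at 180° (0.0 kJ/mol); barrier = 23.0 kJ/mol.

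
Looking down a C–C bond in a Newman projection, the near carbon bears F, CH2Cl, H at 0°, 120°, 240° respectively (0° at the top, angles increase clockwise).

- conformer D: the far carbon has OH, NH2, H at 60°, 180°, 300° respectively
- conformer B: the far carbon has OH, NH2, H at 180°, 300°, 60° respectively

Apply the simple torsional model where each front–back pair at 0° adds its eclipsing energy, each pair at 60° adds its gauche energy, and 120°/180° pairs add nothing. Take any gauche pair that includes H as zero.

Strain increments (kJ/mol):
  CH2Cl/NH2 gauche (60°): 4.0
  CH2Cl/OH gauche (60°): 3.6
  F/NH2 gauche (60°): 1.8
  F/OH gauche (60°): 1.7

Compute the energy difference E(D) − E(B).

+3.9 kJ/mol

D (staggered): F–OH gauche, CH2Cl–OH gauche, CH2Cl–NH2 gauche; 1.7 + 3.6 + 4.0 = 9.3 kJ/mol.
B (staggered): F–NH2 gauche, CH2Cl–OH gauche; 1.8 + 3.6 = 5.4 kJ/mol.
E(D) − E(B) = 9.3 − 5.4 = +3.9 kJ/mol.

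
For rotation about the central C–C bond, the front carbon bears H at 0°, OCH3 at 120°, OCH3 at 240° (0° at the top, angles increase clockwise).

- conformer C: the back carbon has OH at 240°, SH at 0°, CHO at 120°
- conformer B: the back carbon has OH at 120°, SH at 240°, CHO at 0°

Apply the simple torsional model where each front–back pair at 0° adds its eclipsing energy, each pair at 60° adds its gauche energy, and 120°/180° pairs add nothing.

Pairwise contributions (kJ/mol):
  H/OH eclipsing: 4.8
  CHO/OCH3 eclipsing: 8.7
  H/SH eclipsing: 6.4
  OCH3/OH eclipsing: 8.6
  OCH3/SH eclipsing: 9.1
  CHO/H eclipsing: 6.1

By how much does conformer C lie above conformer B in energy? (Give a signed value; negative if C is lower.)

C (eclipsed): H–SH eclipsed, OCH3–CHO eclipsed, OCH3–OH eclipsed; 6.4 + 8.7 + 8.6 = 23.7 kJ/mol.
B (eclipsed): H–CHO eclipsed, OCH3–OH eclipsed, OCH3–SH eclipsed; 6.1 + 8.6 + 9.1 = 23.8 kJ/mol.
E(C) − E(B) = 23.7 − 23.8 = -0.1 kJ/mol.

-0.1 kJ/mol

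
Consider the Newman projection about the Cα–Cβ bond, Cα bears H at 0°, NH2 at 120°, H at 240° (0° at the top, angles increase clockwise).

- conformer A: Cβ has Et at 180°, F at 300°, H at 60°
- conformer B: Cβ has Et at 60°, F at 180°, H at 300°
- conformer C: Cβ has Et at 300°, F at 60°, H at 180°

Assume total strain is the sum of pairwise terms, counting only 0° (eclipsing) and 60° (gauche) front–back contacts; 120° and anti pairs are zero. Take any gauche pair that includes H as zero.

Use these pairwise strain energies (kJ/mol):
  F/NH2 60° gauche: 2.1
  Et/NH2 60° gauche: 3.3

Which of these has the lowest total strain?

A is staggered. NH2 at 120° is gauche with Et at 180° (3.3). Total 3.3 kJ/mol.
B is staggered. NH2 at 120° is gauche with Et at 60° (3.3); NH2 at 120° is gauche with F at 180° (2.1). Total 5.4 kJ/mol.
C is staggered. NH2 at 120° is gauche with F at 60° (2.1). Total 2.1 kJ/mol.
C has the lowest total (2.1 kJ/mol).

C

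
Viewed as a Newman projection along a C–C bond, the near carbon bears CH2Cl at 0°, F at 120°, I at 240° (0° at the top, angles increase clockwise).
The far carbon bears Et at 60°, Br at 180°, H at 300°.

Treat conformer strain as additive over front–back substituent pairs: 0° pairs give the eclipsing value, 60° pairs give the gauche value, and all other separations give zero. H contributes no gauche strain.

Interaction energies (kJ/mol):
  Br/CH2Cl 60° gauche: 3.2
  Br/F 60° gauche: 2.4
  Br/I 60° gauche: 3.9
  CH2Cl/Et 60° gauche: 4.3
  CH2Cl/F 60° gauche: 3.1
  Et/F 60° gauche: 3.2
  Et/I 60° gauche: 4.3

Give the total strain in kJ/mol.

This conformer (staggered): CH2Cl(0°)/Et(60°) gauche 4.3; F(120°)/Et(60°) gauche 3.2; F(120°)/Br(180°) gauche 2.4; I(240°)/Br(180°) gauche 3.9 → 13.8 kJ/mol.

13.8 kJ/mol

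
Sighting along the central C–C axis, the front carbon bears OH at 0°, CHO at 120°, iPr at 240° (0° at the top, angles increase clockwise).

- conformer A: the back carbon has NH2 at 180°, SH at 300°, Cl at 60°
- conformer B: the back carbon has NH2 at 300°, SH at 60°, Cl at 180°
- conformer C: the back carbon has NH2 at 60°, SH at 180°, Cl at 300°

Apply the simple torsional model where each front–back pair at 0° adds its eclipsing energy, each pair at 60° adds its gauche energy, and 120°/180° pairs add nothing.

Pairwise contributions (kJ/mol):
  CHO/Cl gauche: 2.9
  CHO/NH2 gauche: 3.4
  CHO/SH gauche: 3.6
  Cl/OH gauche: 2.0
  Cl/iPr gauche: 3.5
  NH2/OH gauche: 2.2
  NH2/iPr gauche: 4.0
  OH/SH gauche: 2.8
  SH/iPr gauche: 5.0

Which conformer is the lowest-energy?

B

A (staggered): OH–SH gauche, OH–Cl gauche, CHO–NH2 gauche, CHO–Cl gauche, iPr–NH2 gauche, iPr–SH gauche; 2.8 + 2.0 + 3.4 + 2.9 + 4.0 + 5.0 = 20.1 kJ/mol.
B (staggered): OH–NH2 gauche, OH–SH gauche, CHO–SH gauche, CHO–Cl gauche, iPr–NH2 gauche, iPr–Cl gauche; 2.2 + 2.8 + 3.6 + 2.9 + 4.0 + 3.5 = 19.0 kJ/mol.
C (staggered): OH–NH2 gauche, OH–Cl gauche, CHO–NH2 gauche, CHO–SH gauche, iPr–SH gauche, iPr–Cl gauche; 2.2 + 2.0 + 3.4 + 3.6 + 5.0 + 3.5 = 19.7 kJ/mol.
B has the lowest total (19.0 kJ/mol).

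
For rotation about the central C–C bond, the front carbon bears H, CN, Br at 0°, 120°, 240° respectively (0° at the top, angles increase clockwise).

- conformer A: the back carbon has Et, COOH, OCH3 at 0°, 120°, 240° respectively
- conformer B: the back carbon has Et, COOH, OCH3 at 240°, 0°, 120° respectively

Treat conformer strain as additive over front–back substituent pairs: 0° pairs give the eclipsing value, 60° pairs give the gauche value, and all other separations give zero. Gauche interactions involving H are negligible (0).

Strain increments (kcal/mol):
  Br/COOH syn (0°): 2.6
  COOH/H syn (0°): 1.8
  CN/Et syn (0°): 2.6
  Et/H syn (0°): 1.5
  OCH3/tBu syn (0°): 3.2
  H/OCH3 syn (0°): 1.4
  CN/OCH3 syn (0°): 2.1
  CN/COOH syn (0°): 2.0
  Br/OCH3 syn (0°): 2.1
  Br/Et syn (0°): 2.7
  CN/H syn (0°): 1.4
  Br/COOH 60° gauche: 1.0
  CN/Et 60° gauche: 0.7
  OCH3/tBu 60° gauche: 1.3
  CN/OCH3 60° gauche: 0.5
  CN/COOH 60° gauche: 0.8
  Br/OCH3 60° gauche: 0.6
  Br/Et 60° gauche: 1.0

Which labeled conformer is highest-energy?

B

A (eclipsed): H(0°)/Et(0°) eclipsed 1.5; CN(120°)/COOH(120°) eclipsed 2.0; Br(240°)/OCH3(240°) eclipsed 2.1 → 5.6 kcal/mol.
B (eclipsed): H(0°)/COOH(0°) eclipsed 1.8; CN(120°)/OCH3(120°) eclipsed 2.1; Br(240°)/Et(240°) eclipsed 2.7 → 6.6 kcal/mol.
B has the highest total (6.6 kcal/mol).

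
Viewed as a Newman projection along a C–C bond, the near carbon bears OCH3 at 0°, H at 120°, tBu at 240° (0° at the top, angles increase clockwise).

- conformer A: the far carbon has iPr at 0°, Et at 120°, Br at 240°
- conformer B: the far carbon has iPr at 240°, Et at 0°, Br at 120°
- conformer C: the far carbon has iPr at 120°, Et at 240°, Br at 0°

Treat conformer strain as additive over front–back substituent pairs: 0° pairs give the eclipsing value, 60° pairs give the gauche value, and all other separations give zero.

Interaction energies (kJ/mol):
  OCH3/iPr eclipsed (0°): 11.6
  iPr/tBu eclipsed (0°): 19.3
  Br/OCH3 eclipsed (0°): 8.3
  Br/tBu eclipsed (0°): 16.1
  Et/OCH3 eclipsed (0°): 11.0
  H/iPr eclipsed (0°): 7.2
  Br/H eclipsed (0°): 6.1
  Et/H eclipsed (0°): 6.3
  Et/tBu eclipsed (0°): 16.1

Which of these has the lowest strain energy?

A is eclipsed. OCH3 at 0° is eclipsed with iPr at 0° (11.6); H at 120° is eclipsed with Et at 120° (6.3); tBu at 240° is eclipsed with Br at 240° (16.1). Total 34.0 kJ/mol.
B is eclipsed. OCH3 at 0° is eclipsed with Et at 0° (11.0); H at 120° is eclipsed with Br at 120° (6.1); tBu at 240° is eclipsed with iPr at 240° (19.3). Total 36.4 kJ/mol.
C is eclipsed. OCH3 at 0° is eclipsed with Br at 0° (8.3); H at 120° is eclipsed with iPr at 120° (7.2); tBu at 240° is eclipsed with Et at 240° (16.1). Total 31.6 kJ/mol.
C has the lowest total (31.6 kJ/mol).

C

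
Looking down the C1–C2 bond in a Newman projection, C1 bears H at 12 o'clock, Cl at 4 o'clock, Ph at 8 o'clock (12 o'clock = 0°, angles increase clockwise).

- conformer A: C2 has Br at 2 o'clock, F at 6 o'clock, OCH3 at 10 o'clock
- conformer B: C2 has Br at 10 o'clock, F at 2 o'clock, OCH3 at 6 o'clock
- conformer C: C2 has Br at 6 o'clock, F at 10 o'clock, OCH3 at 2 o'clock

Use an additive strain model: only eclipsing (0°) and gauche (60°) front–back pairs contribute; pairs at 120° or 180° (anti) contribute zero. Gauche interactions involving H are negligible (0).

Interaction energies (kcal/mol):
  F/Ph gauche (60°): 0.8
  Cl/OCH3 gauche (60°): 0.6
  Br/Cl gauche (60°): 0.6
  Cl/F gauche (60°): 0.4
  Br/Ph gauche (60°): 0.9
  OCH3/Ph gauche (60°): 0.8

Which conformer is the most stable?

A

A is staggered. Cl at 120° is gauche with Br at 60° (0.6); Cl at 120° is gauche with F at 180° (0.4); Ph at 240° is gauche with F at 180° (0.8); Ph at 240° is gauche with OCH3 at 300° (0.8). Total 2.6 kcal/mol.
B is staggered. Cl at 120° is gauche with F at 60° (0.4); Cl at 120° is gauche with OCH3 at 180° (0.6); Ph at 240° is gauche with Br at 300° (0.9); Ph at 240° is gauche with OCH3 at 180° (0.8). Total 2.7 kcal/mol.
C is staggered. Cl at 120° is gauche with Br at 180° (0.6); Cl at 120° is gauche with OCH3 at 60° (0.6); Ph at 240° is gauche with Br at 180° (0.9); Ph at 240° is gauche with F at 300° (0.8). Total 2.9 kcal/mol.
A has the lowest total (2.6 kcal/mol).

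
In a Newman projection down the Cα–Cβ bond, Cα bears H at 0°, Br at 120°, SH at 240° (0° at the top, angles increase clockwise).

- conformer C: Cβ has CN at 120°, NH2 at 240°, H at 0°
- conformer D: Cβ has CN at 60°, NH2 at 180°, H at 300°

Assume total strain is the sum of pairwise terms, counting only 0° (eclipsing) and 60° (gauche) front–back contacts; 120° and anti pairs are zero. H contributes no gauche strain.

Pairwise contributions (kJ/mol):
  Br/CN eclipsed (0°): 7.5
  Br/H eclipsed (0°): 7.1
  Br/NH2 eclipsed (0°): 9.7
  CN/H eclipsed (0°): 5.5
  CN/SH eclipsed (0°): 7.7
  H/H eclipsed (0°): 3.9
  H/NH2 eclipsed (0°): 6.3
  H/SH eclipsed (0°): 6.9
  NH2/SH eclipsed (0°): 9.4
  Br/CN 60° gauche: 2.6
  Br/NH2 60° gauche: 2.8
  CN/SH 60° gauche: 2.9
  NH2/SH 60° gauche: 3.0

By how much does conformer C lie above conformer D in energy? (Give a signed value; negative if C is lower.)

C (eclipsed): H–H eclipsed, Br–CN eclipsed, SH–NH2 eclipsed; 3.9 + 7.5 + 9.4 = 20.8 kJ/mol.
D (staggered): Br–CN gauche, Br–NH2 gauche, SH–NH2 gauche; 2.6 + 2.8 + 3.0 = 8.4 kJ/mol.
E(C) − E(D) = 20.8 − 8.4 = +12.4 kJ/mol.

+12.4 kJ/mol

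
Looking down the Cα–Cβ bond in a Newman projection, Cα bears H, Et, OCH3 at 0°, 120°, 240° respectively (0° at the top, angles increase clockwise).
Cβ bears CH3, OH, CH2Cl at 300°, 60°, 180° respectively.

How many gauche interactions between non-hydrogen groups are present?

Non-H gauche pairs: Et(120°)/OH(60°); Et(120°)/CH2Cl(180°); OCH3(240°)/CH3(300°); OCH3(240°)/CH2Cl(180°) — 4 interactions.

4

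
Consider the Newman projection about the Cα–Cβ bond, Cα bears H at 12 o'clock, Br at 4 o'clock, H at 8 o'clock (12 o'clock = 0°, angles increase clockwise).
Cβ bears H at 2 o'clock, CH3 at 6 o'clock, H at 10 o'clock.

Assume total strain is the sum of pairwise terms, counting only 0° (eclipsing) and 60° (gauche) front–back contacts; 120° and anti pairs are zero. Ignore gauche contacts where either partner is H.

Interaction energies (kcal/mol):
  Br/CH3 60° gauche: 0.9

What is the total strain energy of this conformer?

This conformer (staggered): Br–CH3 gauche; 0.9 = 0.9 kcal/mol.

0.9 kcal/mol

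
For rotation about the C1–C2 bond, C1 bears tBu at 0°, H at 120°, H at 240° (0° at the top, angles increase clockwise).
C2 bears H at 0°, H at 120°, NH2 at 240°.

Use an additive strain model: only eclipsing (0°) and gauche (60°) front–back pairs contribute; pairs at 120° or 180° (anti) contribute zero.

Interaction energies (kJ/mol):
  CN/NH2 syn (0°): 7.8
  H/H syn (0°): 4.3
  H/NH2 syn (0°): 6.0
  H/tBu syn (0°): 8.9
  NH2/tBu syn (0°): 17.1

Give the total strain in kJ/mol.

This conformer (eclipsed): tBu(0°)/H(0°) eclipsed 8.9; H(120°)/H(120°) eclipsed 4.3; H(240°)/NH2(240°) eclipsed 6.0 → 19.2 kJ/mol.

19.2 kJ/mol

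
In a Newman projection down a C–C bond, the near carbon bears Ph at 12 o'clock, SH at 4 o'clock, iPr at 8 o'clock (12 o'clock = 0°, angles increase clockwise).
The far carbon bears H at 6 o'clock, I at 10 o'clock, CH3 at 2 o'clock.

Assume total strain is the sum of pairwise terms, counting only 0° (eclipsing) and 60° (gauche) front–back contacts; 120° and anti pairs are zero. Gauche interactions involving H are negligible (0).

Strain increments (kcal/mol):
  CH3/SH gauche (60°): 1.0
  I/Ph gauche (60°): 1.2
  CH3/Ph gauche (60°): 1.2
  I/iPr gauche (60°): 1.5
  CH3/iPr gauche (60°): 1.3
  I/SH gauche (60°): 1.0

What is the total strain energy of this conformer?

4.9 kcal/mol

This conformer (staggered): Ph–I gauche, Ph–CH3 gauche, SH–CH3 gauche, iPr–I gauche; 1.2 + 1.2 + 1.0 + 1.5 = 4.9 kcal/mol.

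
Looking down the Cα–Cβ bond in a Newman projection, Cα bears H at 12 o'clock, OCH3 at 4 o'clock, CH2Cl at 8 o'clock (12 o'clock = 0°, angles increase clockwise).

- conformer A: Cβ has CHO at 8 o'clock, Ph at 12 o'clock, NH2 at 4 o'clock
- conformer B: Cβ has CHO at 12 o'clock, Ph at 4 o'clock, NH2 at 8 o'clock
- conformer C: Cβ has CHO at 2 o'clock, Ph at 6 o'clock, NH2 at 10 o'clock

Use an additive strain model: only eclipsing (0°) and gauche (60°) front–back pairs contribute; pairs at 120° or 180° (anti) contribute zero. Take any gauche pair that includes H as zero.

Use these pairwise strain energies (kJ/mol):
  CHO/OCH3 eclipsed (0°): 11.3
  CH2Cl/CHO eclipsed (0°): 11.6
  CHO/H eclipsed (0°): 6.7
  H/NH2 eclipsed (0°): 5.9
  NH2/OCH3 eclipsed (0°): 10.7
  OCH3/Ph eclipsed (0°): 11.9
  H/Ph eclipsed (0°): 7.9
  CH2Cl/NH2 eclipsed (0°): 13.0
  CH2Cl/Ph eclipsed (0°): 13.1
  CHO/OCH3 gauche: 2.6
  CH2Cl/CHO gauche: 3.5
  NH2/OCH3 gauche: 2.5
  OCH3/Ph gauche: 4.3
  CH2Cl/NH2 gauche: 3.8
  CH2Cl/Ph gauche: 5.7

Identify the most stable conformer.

A (eclipsed): H–Ph eclipsed, OCH3–NH2 eclipsed, CH2Cl–CHO eclipsed; 7.9 + 10.7 + 11.6 = 30.2 kJ/mol.
B (eclipsed): H–CHO eclipsed, OCH3–Ph eclipsed, CH2Cl–NH2 eclipsed; 6.7 + 11.9 + 13.0 = 31.6 kJ/mol.
C (staggered): OCH3–CHO gauche, OCH3–Ph gauche, CH2Cl–Ph gauche, CH2Cl–NH2 gauche; 2.6 + 4.3 + 5.7 + 3.8 = 16.4 kJ/mol.
C has the lowest total (16.4 kJ/mol).

C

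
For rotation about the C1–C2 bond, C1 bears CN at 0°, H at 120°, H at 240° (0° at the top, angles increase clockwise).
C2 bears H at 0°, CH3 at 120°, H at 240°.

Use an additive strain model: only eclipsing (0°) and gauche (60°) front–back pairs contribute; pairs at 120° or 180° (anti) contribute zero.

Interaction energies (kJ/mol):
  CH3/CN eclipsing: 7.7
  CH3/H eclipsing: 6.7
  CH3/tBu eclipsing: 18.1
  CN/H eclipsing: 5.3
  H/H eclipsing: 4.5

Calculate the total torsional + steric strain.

This conformer (eclipsed): CN(0°)/H(0°) eclipsed 5.3; H(120°)/CH3(120°) eclipsed 6.7; H(240°)/H(240°) eclipsed 4.5 → 16.5 kJ/mol.

16.5 kJ/mol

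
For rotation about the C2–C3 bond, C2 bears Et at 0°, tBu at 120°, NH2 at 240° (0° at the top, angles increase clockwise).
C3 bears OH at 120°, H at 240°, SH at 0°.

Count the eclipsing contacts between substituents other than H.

2

Non-H eclipsing pairs: Et(0°)/SH(0°); tBu(120°)/OH(120°) — 2 interactions.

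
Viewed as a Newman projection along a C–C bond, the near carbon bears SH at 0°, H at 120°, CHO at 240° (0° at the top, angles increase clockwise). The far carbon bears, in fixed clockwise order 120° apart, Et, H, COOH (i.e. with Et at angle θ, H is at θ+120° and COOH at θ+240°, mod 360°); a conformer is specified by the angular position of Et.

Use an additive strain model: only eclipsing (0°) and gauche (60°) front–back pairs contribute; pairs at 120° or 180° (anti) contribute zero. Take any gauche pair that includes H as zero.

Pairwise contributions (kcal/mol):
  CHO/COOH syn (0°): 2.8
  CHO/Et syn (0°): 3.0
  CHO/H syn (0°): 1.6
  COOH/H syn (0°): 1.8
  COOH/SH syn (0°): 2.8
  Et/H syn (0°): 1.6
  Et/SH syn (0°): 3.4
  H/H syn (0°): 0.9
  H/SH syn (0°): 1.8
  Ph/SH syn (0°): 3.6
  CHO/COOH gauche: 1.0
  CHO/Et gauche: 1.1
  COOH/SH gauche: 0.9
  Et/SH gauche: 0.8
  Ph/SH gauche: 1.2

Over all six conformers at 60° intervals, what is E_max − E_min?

5.1 kcal/mol

Et at 0° is eclipsed. SH at 0° is eclipsed with Et at 0° (3.4); H at 120° is eclipsed with H at 120° (0.9); CHO at 240° is eclipsed with COOH at 240° (2.8). Total 7.1 kcal/mol.
Et at 60° is staggered. SH at 0° is gauche with Et at 60° (0.8); SH at 0° is gauche with COOH at 300° (0.9); CHO at 240° is gauche with COOH at 300° (1.0). Total 2.7 kcal/mol.
Et at 120° is eclipsed. SH at 0° is eclipsed with COOH at 0° (2.8); H at 120° is eclipsed with Et at 120° (1.6); CHO at 240° is eclipsed with H at 240° (1.6). Total 6.0 kcal/mol.
Et at 180° is staggered. SH at 0° is gauche with COOH at 60° (0.9); CHO at 240° is gauche with Et at 180° (1.1). Total 2.0 kcal/mol.
Et at 240° is eclipsed. SH at 0° is eclipsed with H at 0° (1.8); H at 120° is eclipsed with COOH at 120° (1.8); CHO at 240° is eclipsed with Et at 240° (3.0). Total 6.6 kcal/mol.
Et at 300° is staggered. SH at 0° is gauche with Et at 300° (0.8); CHO at 240° is gauche with Et at 300° (1.1); CHO at 240° is gauche with COOH at 180° (1.0). Total 2.9 kcal/mol.
Max at 0° (7.1 kcal/mol), min at 180° (2.0 kcal/mol); barrier = 5.1 kcal/mol.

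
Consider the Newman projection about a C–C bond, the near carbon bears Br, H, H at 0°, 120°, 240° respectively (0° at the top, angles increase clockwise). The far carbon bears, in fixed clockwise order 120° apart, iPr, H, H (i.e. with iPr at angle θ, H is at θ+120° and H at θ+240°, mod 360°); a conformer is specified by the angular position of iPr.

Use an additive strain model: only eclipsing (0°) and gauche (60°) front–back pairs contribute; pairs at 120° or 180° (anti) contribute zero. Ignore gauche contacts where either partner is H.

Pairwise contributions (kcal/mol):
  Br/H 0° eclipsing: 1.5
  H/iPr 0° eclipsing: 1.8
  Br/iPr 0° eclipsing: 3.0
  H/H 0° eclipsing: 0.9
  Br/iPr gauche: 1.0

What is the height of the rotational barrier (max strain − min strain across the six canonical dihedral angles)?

4.8 kcal/mol

iPr at 0° (eclipsed): Br(0°)/iPr(0°) eclipsed 3.0; H(120°)/H(120°) eclipsed 0.9; H(240°)/H(240°) eclipsed 0.9 → 4.8 kcal/mol.
iPr at 60° (staggered): Br(0°)/iPr(60°) gauche 1.0 → 1.0 kcal/mol.
iPr at 120° (eclipsed): Br(0°)/H(0°) eclipsed 1.5; H(120°)/iPr(120°) eclipsed 1.8; H(240°)/H(240°) eclipsed 0.9 → 4.2 kcal/mol.
iPr at 180° (staggered): no non-H gauche contacts → 0.0 kcal/mol.
iPr at 240° (eclipsed): Br(0°)/H(0°) eclipsed 1.5; H(120°)/H(120°) eclipsed 0.9; H(240°)/iPr(240°) eclipsed 1.8 → 4.2 kcal/mol.
iPr at 300° (staggered): Br(0°)/iPr(300°) gauche 1.0 → 1.0 kcal/mol.
Max at 0° (4.8 kcal/mol), min at 180° (0.0 kcal/mol); barrier = 4.8 kcal/mol.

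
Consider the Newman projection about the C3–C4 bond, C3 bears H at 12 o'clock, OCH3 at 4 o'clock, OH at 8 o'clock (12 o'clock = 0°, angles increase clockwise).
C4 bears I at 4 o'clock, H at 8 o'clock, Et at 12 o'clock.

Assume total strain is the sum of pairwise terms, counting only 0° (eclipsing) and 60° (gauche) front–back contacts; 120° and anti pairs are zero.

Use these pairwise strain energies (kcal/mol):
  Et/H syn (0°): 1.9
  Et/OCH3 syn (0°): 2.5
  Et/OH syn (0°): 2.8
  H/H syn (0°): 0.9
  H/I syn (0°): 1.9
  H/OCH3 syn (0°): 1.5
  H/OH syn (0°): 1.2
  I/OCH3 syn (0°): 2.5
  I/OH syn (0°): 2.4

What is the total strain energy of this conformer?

5.6 kcal/mol

This conformer (eclipsed): H–Et eclipsed, OCH3–I eclipsed, OH–H eclipsed; 1.9 + 2.5 + 1.2 = 5.6 kcal/mol.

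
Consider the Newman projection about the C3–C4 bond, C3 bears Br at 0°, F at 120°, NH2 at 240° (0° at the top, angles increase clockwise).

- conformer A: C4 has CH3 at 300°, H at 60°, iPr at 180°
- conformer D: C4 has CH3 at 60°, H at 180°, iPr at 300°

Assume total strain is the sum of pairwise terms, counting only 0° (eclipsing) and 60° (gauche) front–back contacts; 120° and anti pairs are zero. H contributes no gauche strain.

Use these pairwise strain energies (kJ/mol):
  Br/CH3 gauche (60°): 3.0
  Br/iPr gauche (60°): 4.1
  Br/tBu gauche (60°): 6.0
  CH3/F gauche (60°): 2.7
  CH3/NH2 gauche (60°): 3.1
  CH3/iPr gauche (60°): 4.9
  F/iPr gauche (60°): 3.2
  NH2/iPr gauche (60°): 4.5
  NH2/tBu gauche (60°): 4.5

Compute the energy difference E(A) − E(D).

A (staggered): Br(0°)/CH3(300°) gauche 3.0; F(120°)/iPr(180°) gauche 3.2; NH2(240°)/CH3(300°) gauche 3.1; NH2(240°)/iPr(180°) gauche 4.5 → 13.8 kJ/mol.
D (staggered): Br(0°)/CH3(60°) gauche 3.0; Br(0°)/iPr(300°) gauche 4.1; F(120°)/CH3(60°) gauche 2.7; NH2(240°)/iPr(300°) gauche 4.5 → 14.3 kJ/mol.
E(A) − E(D) = 13.8 − 14.3 = -0.5 kJ/mol.

-0.5 kJ/mol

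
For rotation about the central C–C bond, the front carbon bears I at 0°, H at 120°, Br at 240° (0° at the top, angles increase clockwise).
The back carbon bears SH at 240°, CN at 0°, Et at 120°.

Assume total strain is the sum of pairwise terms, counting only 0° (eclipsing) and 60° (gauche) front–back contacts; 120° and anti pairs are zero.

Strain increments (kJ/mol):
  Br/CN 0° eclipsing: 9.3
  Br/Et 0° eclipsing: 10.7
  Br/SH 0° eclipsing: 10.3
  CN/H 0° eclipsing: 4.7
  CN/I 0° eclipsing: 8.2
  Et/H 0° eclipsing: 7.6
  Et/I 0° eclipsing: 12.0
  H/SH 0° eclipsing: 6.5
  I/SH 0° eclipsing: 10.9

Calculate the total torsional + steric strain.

This conformer (eclipsed): I(0°)/CN(0°) eclipsed 8.2; H(120°)/Et(120°) eclipsed 7.6; Br(240°)/SH(240°) eclipsed 10.3 → 26.1 kJ/mol.

26.1 kJ/mol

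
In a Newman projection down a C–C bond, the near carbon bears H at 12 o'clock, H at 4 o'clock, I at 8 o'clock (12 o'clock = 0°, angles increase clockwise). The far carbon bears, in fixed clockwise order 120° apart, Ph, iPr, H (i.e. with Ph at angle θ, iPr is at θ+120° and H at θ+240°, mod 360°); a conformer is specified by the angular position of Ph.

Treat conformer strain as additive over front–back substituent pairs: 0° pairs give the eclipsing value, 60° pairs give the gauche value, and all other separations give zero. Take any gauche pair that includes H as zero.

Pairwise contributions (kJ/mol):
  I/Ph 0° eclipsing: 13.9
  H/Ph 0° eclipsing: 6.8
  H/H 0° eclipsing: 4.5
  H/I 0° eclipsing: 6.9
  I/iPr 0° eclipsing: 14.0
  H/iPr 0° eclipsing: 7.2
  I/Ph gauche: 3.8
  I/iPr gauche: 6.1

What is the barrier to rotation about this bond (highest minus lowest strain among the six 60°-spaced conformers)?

Ph at 0° is eclipsed. H at 0° is eclipsed with Ph at 0° (6.8); H at 120° is eclipsed with iPr at 120° (7.2); I at 240° is eclipsed with H at 240° (6.9). Total 20.9 kJ/mol.
Ph at 60° is staggered. I at 240° is gauche with iPr at 180° (6.1). Total 6.1 kJ/mol.
Ph at 120° is eclipsed. H at 0° is eclipsed with H at 0° (4.5); H at 120° is eclipsed with Ph at 120° (6.8); I at 240° is eclipsed with iPr at 240° (14.0). Total 25.3 kJ/mol.
Ph at 180° is staggered. I at 240° is gauche with Ph at 180° (3.8); I at 240° is gauche with iPr at 300° (6.1). Total 9.9 kJ/mol.
Ph at 240° is eclipsed. H at 0° is eclipsed with iPr at 0° (7.2); H at 120° is eclipsed with H at 120° (4.5); I at 240° is eclipsed with Ph at 240° (13.9). Total 25.6 kJ/mol.
Ph at 300° is staggered. I at 240° is gauche with Ph at 300° (3.8). Total 3.8 kJ/mol.
Max at 240° (25.6 kJ/mol), min at 300° (3.8 kJ/mol); barrier = 21.8 kJ/mol.

21.8 kJ/mol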